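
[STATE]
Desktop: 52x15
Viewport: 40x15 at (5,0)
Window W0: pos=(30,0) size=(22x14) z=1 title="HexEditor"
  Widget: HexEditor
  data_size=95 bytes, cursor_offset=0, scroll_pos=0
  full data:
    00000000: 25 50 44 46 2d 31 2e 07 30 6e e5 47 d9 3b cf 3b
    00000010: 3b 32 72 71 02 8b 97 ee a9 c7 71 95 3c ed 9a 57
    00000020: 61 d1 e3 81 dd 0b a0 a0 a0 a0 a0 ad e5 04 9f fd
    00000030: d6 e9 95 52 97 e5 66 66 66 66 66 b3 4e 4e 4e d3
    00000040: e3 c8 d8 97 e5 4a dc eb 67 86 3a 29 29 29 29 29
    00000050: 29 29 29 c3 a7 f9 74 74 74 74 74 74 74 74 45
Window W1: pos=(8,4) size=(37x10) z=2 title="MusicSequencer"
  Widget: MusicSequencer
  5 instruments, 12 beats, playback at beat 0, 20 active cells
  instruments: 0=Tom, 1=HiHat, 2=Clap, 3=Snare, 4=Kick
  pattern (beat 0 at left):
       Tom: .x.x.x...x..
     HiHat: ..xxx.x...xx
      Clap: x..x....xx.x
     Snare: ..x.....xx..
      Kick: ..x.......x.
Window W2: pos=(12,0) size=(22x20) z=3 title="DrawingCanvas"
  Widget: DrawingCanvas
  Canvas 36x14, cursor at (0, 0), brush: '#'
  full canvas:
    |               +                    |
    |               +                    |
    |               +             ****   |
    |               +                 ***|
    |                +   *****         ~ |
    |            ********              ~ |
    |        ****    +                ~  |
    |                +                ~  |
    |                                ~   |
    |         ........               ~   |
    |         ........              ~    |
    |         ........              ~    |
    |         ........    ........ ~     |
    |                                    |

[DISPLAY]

       ┏━━━━━━━━━━━━━━━━━━━━┓━━━━━━━━━━━
       ┃ DrawingCanvas      ┃xEditor    
       ┠────────────────────┨───────────
       ┃+              +    ┃00000  25 5
   ┏━━━┃               +    ┃━━━━━━━━━━┓
   ┃ Mu┃               +    ┃          ┃
   ┠───┃               +    ┃──────────┨
   ┃   ┃                +   ┃          ┃
   ┃   ┃            ********┃          ┃
   ┃ Hi┃        ****    +   ┃          ┃
   ┃  C┃                +   ┃          ┃
   ┃ Sn┃                    ┃          ┃
   ┃  K┃         ........   ┃          ┃
   ┗━━━┃         ........   ┃━━━━━━━━━━┛
       ┃         ........   ┃           


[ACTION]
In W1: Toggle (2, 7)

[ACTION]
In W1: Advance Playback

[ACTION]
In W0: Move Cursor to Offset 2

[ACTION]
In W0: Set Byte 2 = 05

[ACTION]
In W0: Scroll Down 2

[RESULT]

       ┏━━━━━━━━━━━━━━━━━━━━┓━━━━━━━━━━━
       ┃ DrawingCanvas      ┃xEditor    
       ┠────────────────────┨───────────
       ┃+              +    ┃00020  61 d
   ┏━━━┃               +    ┃━━━━━━━━━━┓
   ┃ Mu┃               +    ┃          ┃
   ┠───┃               +    ┃──────────┨
   ┃   ┃                +   ┃          ┃
   ┃   ┃            ********┃          ┃
   ┃ Hi┃        ****    +   ┃          ┃
   ┃  C┃                +   ┃          ┃
   ┃ Sn┃                    ┃          ┃
   ┃  K┃         ........   ┃          ┃
   ┗━━━┃         ........   ┃━━━━━━━━━━┛
       ┃         ........   ┃           


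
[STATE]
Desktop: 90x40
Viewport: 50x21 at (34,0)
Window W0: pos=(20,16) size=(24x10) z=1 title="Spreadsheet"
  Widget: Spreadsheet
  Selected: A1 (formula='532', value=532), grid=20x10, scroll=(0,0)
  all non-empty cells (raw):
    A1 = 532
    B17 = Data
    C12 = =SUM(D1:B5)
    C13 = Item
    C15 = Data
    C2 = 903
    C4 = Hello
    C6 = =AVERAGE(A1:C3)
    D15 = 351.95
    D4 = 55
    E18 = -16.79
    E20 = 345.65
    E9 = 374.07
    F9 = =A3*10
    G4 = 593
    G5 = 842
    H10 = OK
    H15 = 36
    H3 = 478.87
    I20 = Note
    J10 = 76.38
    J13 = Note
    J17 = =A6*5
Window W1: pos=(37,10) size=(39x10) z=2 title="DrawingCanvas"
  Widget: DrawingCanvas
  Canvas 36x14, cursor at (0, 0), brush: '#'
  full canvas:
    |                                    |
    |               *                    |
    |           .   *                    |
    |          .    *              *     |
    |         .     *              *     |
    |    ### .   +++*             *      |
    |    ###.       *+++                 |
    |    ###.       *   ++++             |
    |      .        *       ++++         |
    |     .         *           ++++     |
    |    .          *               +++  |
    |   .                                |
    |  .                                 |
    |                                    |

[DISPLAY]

                                                  
                                                  
                                                  
                                                  
                                                  
                                                  
                                                  
                                                  
                                                  
                                                  
   ┏━━━━━━━━━━━━━━━━━━━━━━━━━━━━━━━━━━━━━┓        
   ┃ DrawingCanvas                       ┃        
   ┠─────────────────────────────────────┨        
   ┃+                                    ┃        
   ┃               *                     ┃        
   ┃           .   *                     ┃        
━━━┃          .    *              *      ┃        
   ┃         .     *              *      ┃        
───┃    ### .   +++*             *       ┃        
   ┗━━━━━━━━━━━━━━━━━━━━━━━━━━━━━━━━━━━━━┛        
  B      ┃                                        


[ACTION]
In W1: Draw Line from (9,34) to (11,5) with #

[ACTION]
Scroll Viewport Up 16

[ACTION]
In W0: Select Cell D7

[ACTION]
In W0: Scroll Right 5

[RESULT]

                                                  
                                                  
                                                  
                                                  
                                                  
                                                  
                                                  
                                                  
                                                  
                                                  
   ┏━━━━━━━━━━━━━━━━━━━━━━━━━━━━━━━━━━━━━┓        
   ┃ DrawingCanvas                       ┃        
   ┠─────────────────────────────────────┨        
   ┃+                                    ┃        
   ┃               *                     ┃        
   ┃           .   *                     ┃        
━━━┃          .    *              *      ┃        
   ┃         .     *              *      ┃        
───┃    ### .   +++*             *       ┃        
   ┗━━━━━━━━━━━━━━━━━━━━━━━━━━━━━━━━━━━━━┛        
  G      ┃                                        


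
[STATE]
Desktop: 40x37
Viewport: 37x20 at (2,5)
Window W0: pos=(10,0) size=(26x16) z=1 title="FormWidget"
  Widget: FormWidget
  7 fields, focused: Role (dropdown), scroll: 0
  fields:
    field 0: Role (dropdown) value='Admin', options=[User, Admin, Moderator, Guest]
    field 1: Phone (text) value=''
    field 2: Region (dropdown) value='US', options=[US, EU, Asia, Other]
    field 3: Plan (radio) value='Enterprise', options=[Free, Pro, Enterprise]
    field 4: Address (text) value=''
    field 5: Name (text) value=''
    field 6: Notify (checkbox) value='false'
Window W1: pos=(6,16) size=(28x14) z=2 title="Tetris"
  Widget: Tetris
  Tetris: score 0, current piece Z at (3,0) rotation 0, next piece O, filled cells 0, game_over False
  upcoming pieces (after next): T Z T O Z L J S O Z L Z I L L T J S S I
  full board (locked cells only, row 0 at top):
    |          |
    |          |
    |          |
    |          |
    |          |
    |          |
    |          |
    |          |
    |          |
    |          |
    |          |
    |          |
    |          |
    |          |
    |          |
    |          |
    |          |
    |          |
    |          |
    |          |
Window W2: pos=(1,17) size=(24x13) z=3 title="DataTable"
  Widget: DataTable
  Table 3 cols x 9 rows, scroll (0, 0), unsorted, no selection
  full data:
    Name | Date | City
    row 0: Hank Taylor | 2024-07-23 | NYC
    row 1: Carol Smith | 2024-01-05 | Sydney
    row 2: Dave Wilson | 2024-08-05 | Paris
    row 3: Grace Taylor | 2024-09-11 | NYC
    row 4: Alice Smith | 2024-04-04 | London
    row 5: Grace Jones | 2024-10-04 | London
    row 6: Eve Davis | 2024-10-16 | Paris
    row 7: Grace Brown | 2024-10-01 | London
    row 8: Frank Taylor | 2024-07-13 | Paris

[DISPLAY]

        ┃  Region:     [US     ▼]┃   
        ┃  Plan:       ( ) Free  ┃   
        ┃  Address:    [        ]┃   
        ┃  Name:       [        ]┃   
        ┃  Notify:     [ ]       ┃   
        ┃                        ┃   
        ┃                        ┃   
        ┃                        ┃   
        ┃                        ┃   
        ┃                        ┃   
        ┗━━━━━━━━━━━━━━━━━━━━━━━━┛   
    ┏━━━━━━━━━━━━━━━━━━━━━━━━━━┓     
━━━━━━━━━━━━━━━━━━━━━━┓        ┃     
 DataTable            ┃────────┨     
──────────────────────┨        ┃     
Name        │Date     ┃        ┃     
────────────┼─────────┃        ┃     
Hank Taylor │2024-07-2┃        ┃     
Carol Smith │2024-01-0┃        ┃     
Dave Wilson │2024-08-0┃        ┃     


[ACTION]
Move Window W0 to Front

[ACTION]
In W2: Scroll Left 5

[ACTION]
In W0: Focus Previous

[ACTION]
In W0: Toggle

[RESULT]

        ┃  Region:     [US     ▼]┃   
        ┃  Plan:       ( ) Free  ┃   
        ┃  Address:    [        ]┃   
        ┃  Name:       [        ]┃   
        ┃> Notify:     [x]       ┃   
        ┃                        ┃   
        ┃                        ┃   
        ┃                        ┃   
        ┃                        ┃   
        ┃                        ┃   
        ┗━━━━━━━━━━━━━━━━━━━━━━━━┛   
    ┏━━━━━━━━━━━━━━━━━━━━━━━━━━┓     
━━━━━━━━━━━━━━━━━━━━━━┓        ┃     
 DataTable            ┃────────┨     
──────────────────────┨        ┃     
Name        │Date     ┃        ┃     
────────────┼─────────┃        ┃     
Hank Taylor │2024-07-2┃        ┃     
Carol Smith │2024-01-0┃        ┃     
Dave Wilson │2024-08-0┃        ┃     


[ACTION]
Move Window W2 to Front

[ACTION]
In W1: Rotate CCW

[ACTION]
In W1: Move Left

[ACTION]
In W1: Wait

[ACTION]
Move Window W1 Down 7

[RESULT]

        ┃  Region:     [US     ▼]┃   
        ┃  Plan:       ( ) Free  ┃   
        ┃  Address:    [        ]┃   
        ┃  Name:       [        ]┃   
        ┃> Notify:     [x]       ┃   
        ┃                        ┃   
        ┃                        ┃   
        ┃                        ┃   
        ┃                        ┃   
        ┃                        ┃   
        ┗━━━━━━━━━━━━━━━━━━━━━━━━┛   
                                     
━━━━━━━━━━━━━━━━━━━━━━┓              
 DataTable            ┃              
──────────────────────┨              
Name        │Date     ┃              
────────────┼─────────┃              
Hank Taylor │2024-07-2┃              
Carol Smith │2024-01-0┃━━━━━━━━┓     
Dave Wilson │2024-08-0┃        ┃     


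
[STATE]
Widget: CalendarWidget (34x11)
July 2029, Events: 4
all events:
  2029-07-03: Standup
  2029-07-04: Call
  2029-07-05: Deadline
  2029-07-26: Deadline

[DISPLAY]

            July 2029             
Mo Tu We Th Fr Sa Su              
                   1              
 2  3*  4*  5*  6  7  8           
 9 10 11 12 13 14 15              
16 17 18 19 20 21 22              
23 24 25 26* 27 28 29             
30 31                             
                                  
                                  
                                  


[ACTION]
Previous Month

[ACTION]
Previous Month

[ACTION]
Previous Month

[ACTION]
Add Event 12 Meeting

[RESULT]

            April 2029            
Mo Tu We Th Fr Sa Su              
                   1              
 2  3  4  5  6  7  8              
 9 10 11 12* 13 14 15             
16 17 18 19 20 21 22              
23 24 25 26 27 28 29              
30                                
                                  
                                  
                                  


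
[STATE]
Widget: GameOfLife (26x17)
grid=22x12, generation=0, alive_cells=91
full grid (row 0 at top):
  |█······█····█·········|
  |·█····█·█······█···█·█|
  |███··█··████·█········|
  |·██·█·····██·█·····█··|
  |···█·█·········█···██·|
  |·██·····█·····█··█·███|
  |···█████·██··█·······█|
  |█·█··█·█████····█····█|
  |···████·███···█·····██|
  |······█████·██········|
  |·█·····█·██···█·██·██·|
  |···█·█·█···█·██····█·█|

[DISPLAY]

Gen: 0                    
█······█····█·········    
·█····█·█······█···█·█    
███··█··████·█········    
·██·█·····██·█·····█··    
···█·█·········█···██·    
·██·····█·····█··█·███    
···█████·██··█·······█    
█·█··█·█████····█····█    
···████·███···█·····██    
······█████·██········    
·█·····█·██···█·██·██·    
···█·█·█···█·██····█·█    
                          
                          
                          
                          


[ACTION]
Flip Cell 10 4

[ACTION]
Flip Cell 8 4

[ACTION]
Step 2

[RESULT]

Gen: 2                    
·······█···█··········    
······█·█████·········    
·█·█·█·███···█·····██·    
·····██······███···███    
···███··█····███··█··█    
··█··█··█············█    
··███···█·█··········█    
···········█·········█    
···███······██·······█    
···█········█··█··█··█    
···██···········█·····    
····█········█·█··█·█·    
                          
                          
                          
                          


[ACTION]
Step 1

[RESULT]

Gen: 3                    
·······███·██·········    
······█····██·········    
····██·····█·█·····█·█    
··██·····█··█··█··█··█    
···█···█·····█·█···█·█    
··█··█·██·····█·····██    
··███····█··········██    
··█··█·····██·······██    
···██······███······██    
··█··█······██········    
···██·········████·█··    
···██·················    
                          
                          
                          
                          


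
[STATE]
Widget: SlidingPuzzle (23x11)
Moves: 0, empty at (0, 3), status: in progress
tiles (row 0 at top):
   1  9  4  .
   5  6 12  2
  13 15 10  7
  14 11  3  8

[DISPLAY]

┌────┬────┬────┬────┐  
│  1 │  9 │  4 │    │  
├────┼────┼────┼────┤  
│  5 │  6 │ 12 │  2 │  
├────┼────┼────┼────┤  
│ 13 │ 15 │ 10 │  7 │  
├────┼────┼────┼────┤  
│ 14 │ 11 │  3 │  8 │  
└────┴────┴────┴────┘  
Moves: 0               
                       


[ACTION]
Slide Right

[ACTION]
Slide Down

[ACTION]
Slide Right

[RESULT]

┌────┬────┬────┬────┐  
│  1 │    │  9 │  4 │  
├────┼────┼────┼────┤  
│  5 │  6 │ 12 │  2 │  
├────┼────┼────┼────┤  
│ 13 │ 15 │ 10 │  7 │  
├────┼────┼────┼────┤  
│ 14 │ 11 │  3 │  8 │  
└────┴────┴────┴────┘  
Moves: 2               
                       


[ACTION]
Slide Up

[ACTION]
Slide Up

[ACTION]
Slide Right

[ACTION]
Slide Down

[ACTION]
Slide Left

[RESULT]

┌────┬────┬────┬────┐  
│  1 │  6 │  9 │  4 │  
├────┼────┼────┼────┤  
│ 15 │    │ 12 │  2 │  
├────┼────┼────┼────┤  
│  5 │ 13 │ 10 │  7 │  
├────┼────┼────┼────┤  
│ 14 │ 11 │  3 │  8 │  
└────┴────┴────┴────┘  
Moves: 7               
                       


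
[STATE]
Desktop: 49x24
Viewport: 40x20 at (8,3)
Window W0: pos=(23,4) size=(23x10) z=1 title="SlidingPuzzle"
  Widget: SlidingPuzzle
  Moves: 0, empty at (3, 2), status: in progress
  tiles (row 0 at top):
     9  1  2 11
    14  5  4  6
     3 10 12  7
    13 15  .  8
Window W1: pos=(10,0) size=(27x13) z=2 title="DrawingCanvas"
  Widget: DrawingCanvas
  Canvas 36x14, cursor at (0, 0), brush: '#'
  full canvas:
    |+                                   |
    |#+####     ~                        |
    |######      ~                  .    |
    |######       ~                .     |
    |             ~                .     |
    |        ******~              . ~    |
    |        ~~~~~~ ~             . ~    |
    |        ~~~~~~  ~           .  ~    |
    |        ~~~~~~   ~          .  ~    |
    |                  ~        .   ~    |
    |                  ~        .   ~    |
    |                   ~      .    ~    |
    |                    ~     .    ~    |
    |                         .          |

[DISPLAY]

  ┃+                        ┃           
  ┃#+####     ~             ┃━━━━━━━━┓  
  ┃######      ~            ┃e       ┃  
  ┃######       ~           ┃────────┨  
  ┃             ~           ┃──┬────┐┃  
  ┃        ******~          ┃2 │ 11 │┃  
  ┃        ~~~~~~ ~         ┃──┼────┤┃  
  ┃        ~~~~~~  ~        ┃4 │  6 │┃  
  ┃        ~~~~~~   ~       ┃──┼────┤┃  
  ┗━━━━━━━━━━━━━━━━━━━━━━━━━┛2 │  7 │┃  
               ┗━━━━━━━━━━━━━━━━━━━━━┛  
                                        
                                        
                                        
                                        
                                        
                                        
                                        
                                        
                                        


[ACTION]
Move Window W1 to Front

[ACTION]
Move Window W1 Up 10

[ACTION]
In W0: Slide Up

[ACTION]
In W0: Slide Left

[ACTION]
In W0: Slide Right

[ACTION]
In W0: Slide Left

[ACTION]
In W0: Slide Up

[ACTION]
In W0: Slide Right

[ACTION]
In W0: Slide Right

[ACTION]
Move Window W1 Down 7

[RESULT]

                                        
               ┏━━━━━━━━━━━━━━━━━━━━━┓  
               ┃ SlidingPuzzle       ┃  
               ┠─────────────────────┨  
  ┏━━━━━━━━━━━━━━━━━━━━━━━━━┓──┬────┐┃  
  ┃ DrawingCanvas           ┃2 │ 11 │┃  
  ┠─────────────────────────┨──┼────┤┃  
  ┃+                        ┃4 │  6 │┃  
  ┃#+####     ~             ┃──┼────┤┃  
  ┃######      ~            ┃2 │  7 │┃  
  ┃######       ~           ┃━━━━━━━━┛  
  ┃             ~           ┃           
  ┃        ******~          ┃           
  ┃        ~~~~~~ ~         ┃           
  ┃        ~~~~~~  ~        ┃           
  ┃        ~~~~~~   ~       ┃           
  ┗━━━━━━━━━━━━━━━━━━━━━━━━━┛           
                                        
                                        
                                        


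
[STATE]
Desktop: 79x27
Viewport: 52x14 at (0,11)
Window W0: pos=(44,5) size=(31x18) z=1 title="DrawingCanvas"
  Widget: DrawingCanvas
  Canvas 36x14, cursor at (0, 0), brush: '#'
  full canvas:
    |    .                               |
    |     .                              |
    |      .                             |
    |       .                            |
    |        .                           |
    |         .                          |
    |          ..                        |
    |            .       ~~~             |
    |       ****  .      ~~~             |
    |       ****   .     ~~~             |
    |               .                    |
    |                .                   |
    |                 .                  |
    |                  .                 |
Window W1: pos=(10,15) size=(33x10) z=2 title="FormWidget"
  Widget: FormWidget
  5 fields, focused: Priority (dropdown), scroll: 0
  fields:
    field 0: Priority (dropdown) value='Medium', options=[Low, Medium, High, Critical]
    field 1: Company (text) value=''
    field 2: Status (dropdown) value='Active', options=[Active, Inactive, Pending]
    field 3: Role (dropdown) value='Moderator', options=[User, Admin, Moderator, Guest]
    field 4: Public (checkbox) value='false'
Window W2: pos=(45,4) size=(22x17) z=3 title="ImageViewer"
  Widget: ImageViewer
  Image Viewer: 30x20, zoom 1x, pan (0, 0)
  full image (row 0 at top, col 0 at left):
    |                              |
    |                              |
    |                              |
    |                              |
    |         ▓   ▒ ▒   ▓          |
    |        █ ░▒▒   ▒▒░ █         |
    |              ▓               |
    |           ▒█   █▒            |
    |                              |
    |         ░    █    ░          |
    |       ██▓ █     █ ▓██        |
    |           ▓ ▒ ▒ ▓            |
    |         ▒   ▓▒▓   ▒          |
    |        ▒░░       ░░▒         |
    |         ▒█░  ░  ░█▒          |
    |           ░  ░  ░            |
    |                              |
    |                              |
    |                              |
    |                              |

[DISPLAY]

                                            ┃┃      
                                            ┃┃      
                                            ┃┃      
                                            ┃┃      
          ┏━━━━━━━━━━━━━━━━━━━━━━━━━━━━━━━┓ ┃┃      
          ┃ FormWidget                    ┃ ┃┃      
          ┠───────────────────────────────┨ ┃┃      
          ┃> Priority:   [Medium        ▼]┃ ┃┃      
          ┃  Company:    [               ]┃ ┃┃      
          ┃  Status:     [Active        ▼]┃ ┃┗━━━━━━
          ┃  Role:       [Moderator     ▼]┃ ┃       
          ┃  Public:     [ ]              ┃ ┗━━━━━━━
          ┃                               ┃         
          ┗━━━━━━━━━━━━━━━━━━━━━━━━━━━━━━━┛         


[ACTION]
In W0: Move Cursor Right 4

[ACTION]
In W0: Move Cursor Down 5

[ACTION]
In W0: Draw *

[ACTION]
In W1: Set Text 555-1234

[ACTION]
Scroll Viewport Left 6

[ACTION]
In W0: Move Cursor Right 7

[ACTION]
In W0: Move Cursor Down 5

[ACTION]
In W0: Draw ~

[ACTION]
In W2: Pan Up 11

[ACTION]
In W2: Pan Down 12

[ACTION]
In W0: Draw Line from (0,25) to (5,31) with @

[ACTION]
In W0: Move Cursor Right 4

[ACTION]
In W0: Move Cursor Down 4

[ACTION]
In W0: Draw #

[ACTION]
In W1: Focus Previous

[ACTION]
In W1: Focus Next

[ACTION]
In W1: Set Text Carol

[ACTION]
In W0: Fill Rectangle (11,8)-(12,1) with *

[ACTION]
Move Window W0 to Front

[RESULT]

                                            ┃       
                                            ┃       
                                            ┃    *  
                                            ┃       
          ┏━━━━━━━━━━━━━━━━━━━━━━━━━━━━━━━┓ ┃       
          ┃ FormWidget                    ┃ ┃       
          ┠───────────────────────────────┨ ┃       
          ┃> Priority:   [Medium        ▼]┃ ┃       
          ┃  Company:    [               ]┃ ┃ ******
          ┃  Status:     [Active        ▼]┃ ┃ ******
          ┃  Role:       [Moderator     ▼]┃ ┃       
          ┃  Public:     [ ]              ┃ ┗━━━━━━━
          ┃                               ┃         
          ┗━━━━━━━━━━━━━━━━━━━━━━━━━━━━━━━┛         


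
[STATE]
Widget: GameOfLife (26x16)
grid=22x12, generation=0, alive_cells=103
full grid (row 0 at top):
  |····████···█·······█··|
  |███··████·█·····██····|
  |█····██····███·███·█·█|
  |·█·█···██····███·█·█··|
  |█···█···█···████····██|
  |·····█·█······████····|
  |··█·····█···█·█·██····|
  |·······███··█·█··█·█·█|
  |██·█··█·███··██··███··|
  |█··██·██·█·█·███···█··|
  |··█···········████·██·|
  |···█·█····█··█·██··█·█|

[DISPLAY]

Gen: 0                    
····████···█·······█··    
███··████·█·····██····    
█····██····███·███·█·█    
·█·█···██····███·█·█··    
█···█···█···████····██    
·····█·█······████····    
··█·····█···█·█·██····    
·······███··█·█··█·█·█    
██·█··█·███··██··███··    
█··██·██·█·█·███···█··    
··█···········████·██·    
···█·█····█··█·██··█·█    
                          
                          
                          


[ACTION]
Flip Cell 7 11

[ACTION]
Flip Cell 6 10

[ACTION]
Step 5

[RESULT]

Gen: 5                    
██·······█··█·········    
█·█······█···█····███·    
·██·······█···█···██·█    
·███········█·██·█···█    
···██··█·····██·████·█    
····█··█········██·██·    
····█·····█·█···█████·    
·······█··█·██··██··█·    
·····█··███·██··█·█·█·    
······████·····█······    
·······█········██····    
······················    
                          
                          
                          


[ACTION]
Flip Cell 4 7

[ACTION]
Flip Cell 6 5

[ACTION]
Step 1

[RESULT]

Gen: 6                    
██·················█··    
█·█······██··█····█·█·    
█·············██·█···█    
·█··█················█    
····█········██····█·█    
·············█·······█    
····███·····██·█·····█    
····███·█·█····█····██    
··········█·█████··█··    
······█···█····█······    
······██········█·····    
······················    
                          
                          
                          


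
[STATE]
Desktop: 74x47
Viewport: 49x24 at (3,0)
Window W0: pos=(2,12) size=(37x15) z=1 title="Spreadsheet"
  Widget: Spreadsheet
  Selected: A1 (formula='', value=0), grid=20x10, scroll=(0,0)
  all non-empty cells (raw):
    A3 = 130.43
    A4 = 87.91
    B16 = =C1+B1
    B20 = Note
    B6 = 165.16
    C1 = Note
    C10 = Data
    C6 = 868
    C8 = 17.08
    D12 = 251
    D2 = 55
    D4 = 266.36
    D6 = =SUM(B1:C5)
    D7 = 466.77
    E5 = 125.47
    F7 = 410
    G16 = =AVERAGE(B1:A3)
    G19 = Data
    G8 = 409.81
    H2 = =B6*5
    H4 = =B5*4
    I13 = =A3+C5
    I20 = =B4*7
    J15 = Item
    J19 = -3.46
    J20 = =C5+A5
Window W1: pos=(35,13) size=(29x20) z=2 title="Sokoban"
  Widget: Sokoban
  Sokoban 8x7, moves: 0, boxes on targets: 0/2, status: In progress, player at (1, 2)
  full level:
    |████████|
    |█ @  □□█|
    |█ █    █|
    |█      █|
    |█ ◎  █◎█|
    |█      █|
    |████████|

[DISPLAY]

                                                 
                                                 
                                                 
                                                 
                                                 
                                                 
                                                 
                                                 
                                                 
                                                 
                                                 
                                                 
━━━━━━━━━━━━━━━━━━━━━━━━━━━━━━━━━━━┓             
 Spreadsheet                    ┏━━━━━━━━━━━━━━━━
────────────────────────────────┃ Sokoban        
A1:                             ┠────────────────
       A       B       C       D┃████████        
--------------------------------┃█ @  □□█        
  1      [0]       0Note        ┃█ █    █        
  2        0       0       0    ┃█      █        
  3   130.43       0       0    ┃█ ◎  █◎█        
  4    87.91       0       0  26┃█      █        
  5        0       0       0    ┃████████        
  6        0  165.16     868    ┃Moves: 0  0/2   


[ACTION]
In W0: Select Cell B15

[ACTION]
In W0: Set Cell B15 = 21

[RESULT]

                                                 
                                                 
                                                 
                                                 
                                                 
                                                 
                                                 
                                                 
                                                 
                                                 
                                                 
                                                 
━━━━━━━━━━━━━━━━━━━━━━━━━━━━━━━━━━━┓             
 Spreadsheet                    ┏━━━━━━━━━━━━━━━━
────────────────────────────────┃ Sokoban        
B15: 21                         ┠────────────────
       A       B       C       D┃████████        
--------------------------------┃█ @  □□█        
  1        0       0Note        ┃█ █    █        
  2        0       0       0    ┃█      █        
  3   130.43       0       0    ┃█ ◎  █◎█        
  4    87.91       0       0  26┃█      █        
  5        0       0       0    ┃████████        
  6        0  165.16     868    ┃Moves: 0  0/2   


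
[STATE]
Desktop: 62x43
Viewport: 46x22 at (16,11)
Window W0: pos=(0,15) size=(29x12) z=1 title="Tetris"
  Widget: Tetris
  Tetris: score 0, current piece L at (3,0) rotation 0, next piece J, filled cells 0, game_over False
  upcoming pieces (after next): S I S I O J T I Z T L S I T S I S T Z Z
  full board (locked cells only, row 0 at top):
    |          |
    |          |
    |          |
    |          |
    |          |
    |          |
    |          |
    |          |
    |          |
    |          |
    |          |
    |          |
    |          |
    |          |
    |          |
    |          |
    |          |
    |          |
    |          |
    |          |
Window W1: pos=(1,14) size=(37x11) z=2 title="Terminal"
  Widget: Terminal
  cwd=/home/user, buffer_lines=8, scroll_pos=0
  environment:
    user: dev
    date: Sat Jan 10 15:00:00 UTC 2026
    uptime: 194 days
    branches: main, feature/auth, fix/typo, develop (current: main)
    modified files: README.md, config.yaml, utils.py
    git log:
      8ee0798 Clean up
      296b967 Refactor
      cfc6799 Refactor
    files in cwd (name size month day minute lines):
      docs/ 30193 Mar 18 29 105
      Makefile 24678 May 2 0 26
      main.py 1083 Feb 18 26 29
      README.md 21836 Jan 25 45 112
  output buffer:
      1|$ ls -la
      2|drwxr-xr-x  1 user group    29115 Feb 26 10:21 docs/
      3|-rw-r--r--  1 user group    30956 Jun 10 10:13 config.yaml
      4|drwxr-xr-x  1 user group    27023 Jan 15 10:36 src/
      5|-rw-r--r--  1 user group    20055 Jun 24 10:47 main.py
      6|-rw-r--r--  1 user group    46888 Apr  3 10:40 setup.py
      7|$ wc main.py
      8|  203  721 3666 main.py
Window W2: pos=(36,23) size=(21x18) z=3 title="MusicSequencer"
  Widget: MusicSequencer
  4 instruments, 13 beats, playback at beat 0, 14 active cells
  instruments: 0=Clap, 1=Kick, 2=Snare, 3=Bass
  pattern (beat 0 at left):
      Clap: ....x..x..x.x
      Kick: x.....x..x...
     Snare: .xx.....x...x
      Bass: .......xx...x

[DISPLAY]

                                              
                                              
                                              
━━━━━━━━━━━━━━━━━━━━━┓                        
                     ┃                        
─────────────────────┨                        
                     ┃                        
user group    29115 F┃                        
user group    30956 J┃                        
user group    27023 J┃                        
user group    20055 J┃                        
user group    46888 A┃                        
                    ┏━━━━━━━━━━━━━━━━━━━┓     
━━━━━━━━━━━━━━━━━━━━┃ MusicSequencer    ┃     
            ┃       ┠───────────────────┨     
━━━━━━━━━━━━┛       ┃      ▼123456789012┃     
                    ┃  Clap····█··█··█·█┃     
                    ┃  Kick█·····█··█···┃     
                    ┃ Snare·██·····█···█┃     
                    ┃  Bass·······██···█┃     
                    ┃                   ┃     
                    ┃                   ┃     


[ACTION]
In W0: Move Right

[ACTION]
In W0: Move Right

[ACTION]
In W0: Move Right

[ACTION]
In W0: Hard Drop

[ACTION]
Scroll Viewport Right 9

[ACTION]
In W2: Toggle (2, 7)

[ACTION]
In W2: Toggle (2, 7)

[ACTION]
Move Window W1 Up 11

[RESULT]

user group    46888 A┃                        
                     ┃                        
━━━━━━━━━━━━━━━━━━━━━┛                        
                                              
━━━━━━━━━━━━┓                                 
            ┃                                 
────────────┨                                 
:           ┃                                 
            ┃                                 
            ┃                                 
            ┃                                 
            ┃                                 
            ┃       ┏━━━━━━━━━━━━━━━━━━━┓     
e:          ┃       ┃ MusicSequencer    ┃     
            ┃       ┠───────────────────┨     
━━━━━━━━━━━━┛       ┃      ▼123456789012┃     
                    ┃  Clap····█··█··█·█┃     
                    ┃  Kick█·····█··█···┃     
                    ┃ Snare·██·····█···█┃     
                    ┃  Bass·······██···█┃     
                    ┃                   ┃     
                    ┃                   ┃     


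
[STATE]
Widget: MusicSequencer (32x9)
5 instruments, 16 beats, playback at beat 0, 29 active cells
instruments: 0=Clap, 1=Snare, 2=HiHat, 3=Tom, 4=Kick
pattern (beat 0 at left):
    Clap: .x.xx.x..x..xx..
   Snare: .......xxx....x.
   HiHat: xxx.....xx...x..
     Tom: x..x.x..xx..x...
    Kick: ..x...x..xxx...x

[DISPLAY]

      ▼123456789012345          
  Clap·█·██·█··█··██··          
 Snare·······███····█·          
 HiHat███·····██···█··          
   Tom█··█·█··██··█···          
  Kick··█···█··███···█          
                                
                                
                                


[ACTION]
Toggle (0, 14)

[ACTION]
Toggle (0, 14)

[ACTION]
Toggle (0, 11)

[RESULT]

      ▼123456789012345          
  Clap·█·██·█··█·███··          
 Snare·······███····█·          
 HiHat███·····██···█··          
   Tom█··█·█··██··█···          
  Kick··█···█··███···█          
                                
                                
                                


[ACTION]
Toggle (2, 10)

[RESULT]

      ▼123456789012345          
  Clap·█·██·█··█·███··          
 Snare·······███····█·          
 HiHat███·····███··█··          
   Tom█··█·█··██··█···          
  Kick··█···█··███···█          
                                
                                
                                


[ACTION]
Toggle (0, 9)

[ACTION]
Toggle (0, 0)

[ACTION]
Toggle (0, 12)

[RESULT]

      ▼123456789012345          
  Clap██·██·█····█·█··          
 Snare·······███····█·          
 HiHat███·····███··█··          
   Tom█··█·█··██··█···          
  Kick··█···█··███···█          
                                
                                
                                
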